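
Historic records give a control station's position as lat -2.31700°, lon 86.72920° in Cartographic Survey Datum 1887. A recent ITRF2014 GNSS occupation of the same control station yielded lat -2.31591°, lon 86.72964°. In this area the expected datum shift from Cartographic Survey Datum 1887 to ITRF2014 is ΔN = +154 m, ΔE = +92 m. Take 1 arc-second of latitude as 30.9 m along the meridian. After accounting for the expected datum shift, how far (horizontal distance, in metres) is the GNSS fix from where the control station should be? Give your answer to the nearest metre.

54 m

Observed coordinate differences: Δφ = +0.00109°, Δλ = +0.00044°.
Converting to metres (1° lat = 111240 m, cos φ = 0.999182): observed ΔN = 121.3 m, observed ΔE = 48.9 m.
Subtracting the expected shift leaves a residual of 121.3 − (154) = -32.7 m north and 48.9 − (92) = -43.1 m east.
Residual distance = √((-32.7)² + (-43.1)²) = 54.1 m.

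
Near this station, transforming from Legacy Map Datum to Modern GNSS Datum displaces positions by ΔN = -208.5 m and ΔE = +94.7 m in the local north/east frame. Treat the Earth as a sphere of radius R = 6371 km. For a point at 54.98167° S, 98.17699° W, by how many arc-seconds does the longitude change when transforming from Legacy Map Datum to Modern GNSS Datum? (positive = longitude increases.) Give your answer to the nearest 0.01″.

At latitude -54.98167°, cos φ = 0.573838.
One radian of longitude at latitude φ spans R cos φ, so Δλ = ΔE / (R cos φ) = 94.7 / (6371000 × 0.573838) = 2.5903e-05 rad = 5.343″.

Δλ = 5.34″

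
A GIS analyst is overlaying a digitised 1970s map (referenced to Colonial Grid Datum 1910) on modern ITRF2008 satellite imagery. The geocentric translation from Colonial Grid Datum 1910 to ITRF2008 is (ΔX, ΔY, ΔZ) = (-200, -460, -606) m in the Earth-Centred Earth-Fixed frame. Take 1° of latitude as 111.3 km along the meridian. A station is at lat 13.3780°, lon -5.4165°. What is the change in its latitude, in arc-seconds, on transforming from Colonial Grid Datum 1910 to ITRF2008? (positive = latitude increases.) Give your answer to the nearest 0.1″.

Δφ = -17.9″

sin φ = 0.231374, cos φ = 0.972865, sin λ = -0.094395, cos λ = 0.995535.
North component: ΔN = −sin φ cos λ·ΔX − sin φ sin λ·ΔY + cos φ·ΔZ = −(0.231374)(0.995535)(-200) − (0.231374)(-0.094395)(-460) + (0.972865)(-606) = -553.53 m.
1° of latitude spans 111300 m, so Δφ = -553.53 / 111300 × 3600 = -17.904″.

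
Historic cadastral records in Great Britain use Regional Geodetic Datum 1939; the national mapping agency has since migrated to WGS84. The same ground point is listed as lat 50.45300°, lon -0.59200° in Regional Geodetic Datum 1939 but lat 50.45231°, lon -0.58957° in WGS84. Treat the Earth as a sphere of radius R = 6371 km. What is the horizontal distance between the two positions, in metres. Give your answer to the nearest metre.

Δφ = 50.45231° − 50.45300° = -0.00069°; Δλ = -0.58957° − -0.59200° = +0.00243°.
1° along a meridian = πR/180 = 111195 m.
ΔN = Δφ × 111195 = -76.7 m; ΔE = Δλ × 111195 × cos(50.45300°) = +0.00243 × 111195 × 0.636711 = 172.0 m.
Distance = √(ΔE² + ΔN²) = √(172.0² + (-76.7)²) = 188.4 m.

188 m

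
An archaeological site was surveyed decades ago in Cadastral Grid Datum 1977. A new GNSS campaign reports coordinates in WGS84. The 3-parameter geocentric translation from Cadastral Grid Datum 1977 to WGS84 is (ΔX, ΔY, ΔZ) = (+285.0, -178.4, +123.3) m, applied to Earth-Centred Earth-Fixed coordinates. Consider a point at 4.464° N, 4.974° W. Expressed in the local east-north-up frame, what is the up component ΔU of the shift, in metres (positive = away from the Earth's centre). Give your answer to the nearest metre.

At φ = 4.464°, λ = -4.974°: sin φ = 0.077833, cos φ = 0.996966, sin λ = -0.086704, cos λ = 0.996234.
ΔU = cos φ cos λ·ΔX + cos φ sin λ·ΔY + sin φ·ΔZ = (0.996966)(0.996234)(285.0) + (0.996966)(-0.086704)(-178.4) + (0.077833)(123.3) = 308.08 m.

ΔU = 308 m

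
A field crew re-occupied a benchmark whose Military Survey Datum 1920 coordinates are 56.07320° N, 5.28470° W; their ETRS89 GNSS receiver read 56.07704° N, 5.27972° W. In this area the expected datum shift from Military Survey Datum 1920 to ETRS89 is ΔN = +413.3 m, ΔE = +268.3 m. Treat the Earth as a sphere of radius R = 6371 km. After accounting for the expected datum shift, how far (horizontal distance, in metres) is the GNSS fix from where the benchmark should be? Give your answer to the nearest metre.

43 m

Observed coordinate differences: Δφ = +0.00384°, Δλ = +0.00498°.
Converting to metres (1° lat = 111195 m, cos φ = 0.558133): observed ΔN = 427.0 m, observed ΔE = 309.1 m.
Subtracting the expected shift leaves a residual of 427.0 − (413.3) = 13.7 m north and 309.1 − (268.3) = 40.8 m east.
Residual distance = √(13.7² + 40.8²) = 43.0 m.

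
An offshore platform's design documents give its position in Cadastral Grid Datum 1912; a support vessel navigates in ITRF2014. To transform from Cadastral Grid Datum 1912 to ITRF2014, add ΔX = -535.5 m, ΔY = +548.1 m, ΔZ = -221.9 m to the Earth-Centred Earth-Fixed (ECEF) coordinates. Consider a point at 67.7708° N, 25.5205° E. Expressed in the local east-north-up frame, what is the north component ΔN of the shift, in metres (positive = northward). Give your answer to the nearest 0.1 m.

ΔN = 144.8 m

The local north axis is (−sin φ cos λ, −sin φ sin λ, cos φ), giving ΔN = 447.336 − 218.590 − 83.948 = 144.80 m.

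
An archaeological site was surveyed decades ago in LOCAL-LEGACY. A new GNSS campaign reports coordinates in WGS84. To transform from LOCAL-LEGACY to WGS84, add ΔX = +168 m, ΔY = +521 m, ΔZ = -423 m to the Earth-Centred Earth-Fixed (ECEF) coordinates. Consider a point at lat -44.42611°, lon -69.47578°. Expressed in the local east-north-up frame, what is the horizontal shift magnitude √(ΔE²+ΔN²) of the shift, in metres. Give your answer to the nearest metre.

692 m

The local east axis at (φ, λ) is (−sin λ, cos λ, 0), so ΔE = −sin(-69.47578°)·168 + cos(-69.47578°)·521 = 340.00 m.
The local north axis is (−sin φ cos λ, −sin φ sin λ, cos φ), giving ΔN = 41.230 − 341.545 − 302.087 = -602.40 m.
Horizontal magnitude = √(ΔE² + ΔN²) = √(340.00² + (-602.40)²) = 691.73 m.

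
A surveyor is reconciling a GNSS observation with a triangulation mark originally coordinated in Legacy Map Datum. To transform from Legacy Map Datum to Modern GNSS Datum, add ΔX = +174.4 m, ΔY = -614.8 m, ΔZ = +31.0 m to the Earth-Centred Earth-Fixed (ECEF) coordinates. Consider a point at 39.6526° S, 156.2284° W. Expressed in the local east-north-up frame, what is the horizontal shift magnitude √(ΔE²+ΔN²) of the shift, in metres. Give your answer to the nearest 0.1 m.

638.0 m

At φ = -39.6526°, λ = -156.2284°: sin φ = -0.638131, cos φ = 0.769928, sin λ = -0.403092, cos λ = -0.915160.
ΔE = −sin λ·ΔX + cos λ·ΔY = −(-0.403092)·(174.4) + (-0.915160)·(-614.8) = 632.94 m.
ΔN = −sin φ cos λ·ΔX − sin φ sin λ·ΔY + cos φ·ΔZ = −(-0.638131)(-0.915160)(174.4) − (-0.638131)(-0.403092)(-614.8) + (0.769928)(31.0) = 80.16 m.
Horizontal magnitude = √(ΔE² + ΔN²) = √(632.94² + 80.16²) = 638.00 m.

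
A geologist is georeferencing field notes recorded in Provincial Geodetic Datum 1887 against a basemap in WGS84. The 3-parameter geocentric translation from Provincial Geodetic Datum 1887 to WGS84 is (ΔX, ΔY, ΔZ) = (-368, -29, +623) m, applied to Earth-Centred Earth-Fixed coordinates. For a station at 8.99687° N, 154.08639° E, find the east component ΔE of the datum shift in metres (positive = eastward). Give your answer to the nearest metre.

ΔE = 187 m

At φ = 8.99687°, λ = 154.08639°: sin φ = 0.156381, cos φ = 0.987697, sin λ = 0.437015, cos λ = -0.899454.
ΔE = −sin λ·ΔX + cos λ·ΔY = −(0.437015)·(-368) + (-0.899454)·(-29) = 186.91 m.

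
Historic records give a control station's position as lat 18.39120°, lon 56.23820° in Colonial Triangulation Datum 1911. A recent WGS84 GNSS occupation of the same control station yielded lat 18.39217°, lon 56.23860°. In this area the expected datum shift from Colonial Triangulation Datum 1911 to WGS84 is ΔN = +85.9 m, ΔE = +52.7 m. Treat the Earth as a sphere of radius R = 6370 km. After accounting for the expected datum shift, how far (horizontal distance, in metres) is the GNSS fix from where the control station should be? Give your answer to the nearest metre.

Observed coordinate differences: Δφ = +0.00097°, Δλ = +0.00040°.
Converting to metres (1° lat = 111177 m, cos φ = 0.948924): observed ΔN = 107.8 m, observed ΔE = 42.2 m.
Subtracting the expected shift leaves a residual of 107.8 − (85.9) = 21.9 m north and 42.2 − (52.7) = -10.5 m east.
Residual distance = √(21.9² + (-10.5)²) = 24.3 m.

24 m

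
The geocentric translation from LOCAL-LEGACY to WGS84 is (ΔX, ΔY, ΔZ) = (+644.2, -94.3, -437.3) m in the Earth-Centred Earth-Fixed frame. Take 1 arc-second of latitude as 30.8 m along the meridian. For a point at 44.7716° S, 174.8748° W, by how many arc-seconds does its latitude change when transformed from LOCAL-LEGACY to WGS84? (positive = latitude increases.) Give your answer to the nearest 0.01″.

Δφ = -24.56″

sin φ = -0.704282, cos φ = 0.709920, sin λ = -0.089332, cos λ = -0.996002.
North component: ΔN = −sin φ cos λ·ΔX − sin φ sin λ·ΔY + cos φ·ΔZ = −(-0.704282)(-0.996002)(644.2) − (-0.704282)(-0.089332)(-94.3) + (0.709920)(-437.3) = -756.40 m.
1° of latitude spans 3600 × 30.80 = 110880 m, so Δφ = -756.40 / 110880 × 3600 = -24.558″.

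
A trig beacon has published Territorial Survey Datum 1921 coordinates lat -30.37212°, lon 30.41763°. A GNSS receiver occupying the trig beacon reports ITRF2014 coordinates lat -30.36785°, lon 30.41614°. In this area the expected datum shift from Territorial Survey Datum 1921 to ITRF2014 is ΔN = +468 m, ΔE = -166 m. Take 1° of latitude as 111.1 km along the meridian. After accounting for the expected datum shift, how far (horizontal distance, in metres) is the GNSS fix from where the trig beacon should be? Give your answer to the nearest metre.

Observed coordinate differences: Δφ = +0.00427°, Δλ = -0.00149°.
Converting to metres (1° lat = 111100 m, cos φ = 0.862760): observed ΔN = 474.4 m, observed ΔE = -142.8 m.
Subtracting the expected shift leaves a residual of 474.4 − (468) = 6.4 m north and -142.8 − (-166) = 23.2 m east.
Residual distance = √(6.4² + 23.2²) = 24.0 m.

24 m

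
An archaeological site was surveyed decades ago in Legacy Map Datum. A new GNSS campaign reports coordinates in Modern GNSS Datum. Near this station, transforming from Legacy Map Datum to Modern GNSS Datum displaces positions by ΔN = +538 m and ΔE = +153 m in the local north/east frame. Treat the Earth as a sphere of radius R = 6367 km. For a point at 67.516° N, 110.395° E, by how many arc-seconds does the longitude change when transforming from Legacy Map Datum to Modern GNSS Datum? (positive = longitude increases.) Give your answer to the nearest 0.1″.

At latitude 67.516°, cos φ = 0.382425.
One radian of longitude at latitude φ spans R cos φ, so Δλ = ΔE / (R cos φ) = 153.0 / (6367000 × 0.382425) = 6.2836e-05 rad = 12.961″.

Δλ = 13.0″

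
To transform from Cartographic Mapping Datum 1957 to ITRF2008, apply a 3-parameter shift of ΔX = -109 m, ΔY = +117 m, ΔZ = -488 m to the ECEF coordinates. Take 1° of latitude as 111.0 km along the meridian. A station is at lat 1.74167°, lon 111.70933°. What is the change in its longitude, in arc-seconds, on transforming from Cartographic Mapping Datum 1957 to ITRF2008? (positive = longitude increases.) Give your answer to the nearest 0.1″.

sin φ = 0.030393, cos φ = 0.999538, sin λ = 0.929072, cos λ = -0.369898.
East component: ΔE = −sin λ·ΔX + cos λ·ΔY = −(0.929072)(-109) + (-0.369898)(117) = 57.99 m.
1° of latitude spans 111000 m; at latitude φ, 1° of longitude spans that × cos φ = 110948.7 m, so Δλ = 57.99 / 110948.7 × 3600 = 1.882″.

Δλ = 1.9″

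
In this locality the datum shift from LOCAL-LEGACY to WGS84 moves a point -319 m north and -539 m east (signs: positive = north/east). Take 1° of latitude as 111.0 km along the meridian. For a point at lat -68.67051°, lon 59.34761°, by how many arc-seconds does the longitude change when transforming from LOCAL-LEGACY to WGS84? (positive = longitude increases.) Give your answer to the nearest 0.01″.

At latitude -68.67051°, cos φ = 0.363731.
1° of longitude at this latitude = 111.0 × cos φ = 40.37 km, so Δλ = -539.0 / 40374.1 = -0.0133501° = -48.061″.

Δλ = -48.06″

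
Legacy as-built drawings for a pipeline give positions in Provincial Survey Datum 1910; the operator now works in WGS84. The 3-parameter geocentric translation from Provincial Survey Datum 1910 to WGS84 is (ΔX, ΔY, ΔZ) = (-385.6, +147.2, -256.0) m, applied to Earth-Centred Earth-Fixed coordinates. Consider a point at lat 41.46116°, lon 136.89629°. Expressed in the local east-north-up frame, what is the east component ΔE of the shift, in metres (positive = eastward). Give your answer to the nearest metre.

ΔE = 156 m

The local east axis at (φ, λ) is (−sin λ, cos λ, 0), so ΔE = −sin(136.89629°)·(-385.6) + cos(136.89629°)·147.2 = 156.02 m.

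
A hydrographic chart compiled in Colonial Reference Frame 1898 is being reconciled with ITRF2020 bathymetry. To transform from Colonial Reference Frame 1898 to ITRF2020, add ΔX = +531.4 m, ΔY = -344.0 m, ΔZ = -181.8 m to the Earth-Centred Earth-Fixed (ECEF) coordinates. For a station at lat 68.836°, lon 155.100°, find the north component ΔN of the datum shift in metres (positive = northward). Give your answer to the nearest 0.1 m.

ΔN = 518.9 m

At φ = 68.836°, λ = 155.100°: sin φ = 0.932551, cos φ = 0.361039, sin λ = 0.421036, cos λ = -0.907044.
ΔN = −sin φ cos λ·ΔX − sin φ sin λ·ΔY + cos φ·ΔZ = −(0.932551)(-0.907044)(531.4) − (0.932551)(0.421036)(-344.0) + (0.361039)(-181.8) = 518.92 m.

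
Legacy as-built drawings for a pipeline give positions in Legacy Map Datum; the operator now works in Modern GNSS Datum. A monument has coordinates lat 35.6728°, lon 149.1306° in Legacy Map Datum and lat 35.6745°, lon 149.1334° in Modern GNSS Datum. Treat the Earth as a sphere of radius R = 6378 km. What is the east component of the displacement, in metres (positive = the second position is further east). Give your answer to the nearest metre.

ΔE = 253 m

Δφ = 35.6745° − 35.6728° = +0.0017°; Δλ = 149.1334° − 149.1306° = +0.0028°.
1° along a meridian = πR/180 = 111317 m.
ΔN = Δφ × 111317 = 189.2 m; ΔE = Δλ × 111317 × cos(35.6728°) = +0.0028 × 111317 × 0.812360 = 253.2 m.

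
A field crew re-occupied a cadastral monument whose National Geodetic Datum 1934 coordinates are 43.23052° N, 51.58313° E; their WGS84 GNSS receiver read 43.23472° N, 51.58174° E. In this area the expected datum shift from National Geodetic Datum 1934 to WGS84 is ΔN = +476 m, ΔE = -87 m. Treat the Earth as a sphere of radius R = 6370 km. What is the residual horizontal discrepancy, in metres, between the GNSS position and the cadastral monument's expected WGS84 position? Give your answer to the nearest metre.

Observed coordinate differences: Δφ = +0.00420°, Δλ = -0.00139°.
Converting to metres (1° lat = 111177 m, cos φ = 0.728604): observed ΔN = 466.9 m, observed ΔE = -112.6 m.
Subtracting the expected shift leaves a residual of 466.9 − (476) = -9.1 m north and -112.6 − (-87) = -25.6 m east.
Residual distance = √((-9.1)² + (-25.6)²) = 27.2 m.

27 m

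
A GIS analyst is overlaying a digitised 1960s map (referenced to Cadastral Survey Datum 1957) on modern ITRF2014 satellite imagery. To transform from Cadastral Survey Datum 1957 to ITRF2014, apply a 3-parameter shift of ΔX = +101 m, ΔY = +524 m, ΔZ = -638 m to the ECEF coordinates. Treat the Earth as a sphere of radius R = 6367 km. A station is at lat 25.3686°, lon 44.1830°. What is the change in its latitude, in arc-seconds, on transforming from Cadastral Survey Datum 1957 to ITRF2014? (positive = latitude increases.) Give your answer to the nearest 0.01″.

sin φ = 0.428440, cos φ = 0.903570, sin λ = 0.696952, cos λ = 0.717117.
North component: ΔN = −sin φ cos λ·ΔX − sin φ sin λ·ΔY + cos φ·ΔZ = −(0.428440)(0.717117)(101) − (0.428440)(0.696952)(524) + (0.903570)(-638) = -763.98 m.
1° of latitude spans πR/180 = 111125 m, so Δφ = -763.98 / 111125 × 3600 = -24.750″.

Δφ = -24.75″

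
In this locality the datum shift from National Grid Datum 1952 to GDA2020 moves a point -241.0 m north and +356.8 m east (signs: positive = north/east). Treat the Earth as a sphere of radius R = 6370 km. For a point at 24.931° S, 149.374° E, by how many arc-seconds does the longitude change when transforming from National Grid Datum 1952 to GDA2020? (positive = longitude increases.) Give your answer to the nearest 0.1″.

Δλ = 12.7″

At latitude -24.931°, cos φ = 0.906816.
One radian of longitude at latitude φ spans R cos φ, so Δλ = ΔE / (R cos φ) = 356.8 / (6370000 × 0.906816) = 6.1768e-05 rad = 12.741″.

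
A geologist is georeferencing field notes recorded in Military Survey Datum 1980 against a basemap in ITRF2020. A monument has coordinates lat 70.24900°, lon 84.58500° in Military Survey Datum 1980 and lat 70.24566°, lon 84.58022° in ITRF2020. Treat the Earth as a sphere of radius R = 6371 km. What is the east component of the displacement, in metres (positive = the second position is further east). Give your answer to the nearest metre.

ΔE = -180 m

Δφ = 70.24566° − 70.24900° = -0.00334°; Δλ = 84.58022° − 84.58500° = -0.00478°.
1° along a meridian = πR/180 = 111195 m.
ΔN = Δφ × 111195 = -371.4 m; ΔE = Δλ × 111195 × cos(70.24900°) = -0.00478 × 111195 × 0.337933 = -179.6 m.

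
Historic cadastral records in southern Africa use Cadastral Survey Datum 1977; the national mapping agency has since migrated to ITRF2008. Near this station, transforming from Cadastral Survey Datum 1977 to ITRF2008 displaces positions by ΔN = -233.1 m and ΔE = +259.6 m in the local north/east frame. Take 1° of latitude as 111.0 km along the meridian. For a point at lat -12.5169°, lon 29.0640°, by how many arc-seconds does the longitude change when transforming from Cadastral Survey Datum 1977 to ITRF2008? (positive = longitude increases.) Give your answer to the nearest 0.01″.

At latitude -12.5169°, cos φ = 0.976232.
1° of longitude at this latitude = 111.0 × cos φ = 108.36 km, so Δλ = 259.6 / 108361.8 = 0.0023957° = 8.624″.

Δλ = 8.62″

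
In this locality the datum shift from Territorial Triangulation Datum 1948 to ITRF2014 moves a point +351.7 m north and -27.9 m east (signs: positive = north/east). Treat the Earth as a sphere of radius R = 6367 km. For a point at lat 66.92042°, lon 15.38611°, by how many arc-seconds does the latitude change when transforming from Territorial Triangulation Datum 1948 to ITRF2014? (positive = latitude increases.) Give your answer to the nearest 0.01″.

Δφ = 11.39″

On a sphere of radius R, 1 rad of latitude = R, so Δφ = ΔN / R = 351.7 / 6367000 = 5.5238e-05 rad = 11.394″.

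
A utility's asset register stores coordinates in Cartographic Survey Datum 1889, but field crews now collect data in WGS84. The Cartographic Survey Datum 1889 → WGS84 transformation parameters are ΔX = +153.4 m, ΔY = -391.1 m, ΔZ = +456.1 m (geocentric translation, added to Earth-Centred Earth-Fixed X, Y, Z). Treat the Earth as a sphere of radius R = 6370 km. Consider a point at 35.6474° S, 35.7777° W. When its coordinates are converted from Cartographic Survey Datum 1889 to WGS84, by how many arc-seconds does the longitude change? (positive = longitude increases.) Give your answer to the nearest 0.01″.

sin φ = -0.582795, cos φ = 0.812619, sin λ = -0.584642, cos λ = 0.811291.
East component: ΔE = −sin λ·ΔX + cos λ·ΔY = −(-0.584642)(153.4) + (0.811291)(-391.1) = -227.61 m.
1° of latitude spans πR/180 = 111177 m; at latitude φ, 1° of longitude spans that × cos φ = 90344.9 m, so Δλ = -227.61 / 90344.9 × 3600 = -9.070″.

Δλ = -9.07″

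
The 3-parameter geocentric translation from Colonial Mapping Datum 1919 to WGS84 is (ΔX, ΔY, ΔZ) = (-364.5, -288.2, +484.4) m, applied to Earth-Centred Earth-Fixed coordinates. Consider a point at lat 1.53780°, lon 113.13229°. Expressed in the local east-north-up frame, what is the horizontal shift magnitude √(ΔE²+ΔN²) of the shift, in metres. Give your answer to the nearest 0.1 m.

The local east axis at (φ, λ) is (−sin λ, cos λ, 0), so ΔE = −sin(113.13229°)·(-364.5) + cos(113.13229°)·(-288.2) = 448.42 m.
The local north axis is (−sin φ cos λ, −sin φ sin λ, cos φ), giving ΔN = -3.843 + 7.112 + 484.226 = 487.50 m.
Horizontal magnitude = √(ΔE² + ΔN²) = √(448.42² + 487.50²) = 662.37 m.

662.4 m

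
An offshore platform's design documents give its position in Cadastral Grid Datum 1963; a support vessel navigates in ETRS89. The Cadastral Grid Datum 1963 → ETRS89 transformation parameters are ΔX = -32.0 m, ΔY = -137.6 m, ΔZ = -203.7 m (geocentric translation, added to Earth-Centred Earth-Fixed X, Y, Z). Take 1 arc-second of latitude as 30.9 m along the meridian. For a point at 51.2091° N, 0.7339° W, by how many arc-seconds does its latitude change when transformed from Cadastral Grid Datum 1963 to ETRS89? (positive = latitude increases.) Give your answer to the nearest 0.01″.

Δφ = -3.37″

sin φ = 0.779437, cos φ = 0.626480, sin λ = -0.012809, cos λ = 0.999918.
North component: ΔN = −sin φ cos λ·ΔX − sin φ sin λ·ΔY + cos φ·ΔZ = −(0.779437)(0.999918)(-32.0) − (0.779437)(-0.012809)(-137.6) + (0.626480)(-203.7) = -104.05 m.
1° of latitude spans 3600 × 30.90 = 111240 m, so Δφ = -104.05 / 111240 × 3600 = -3.367″.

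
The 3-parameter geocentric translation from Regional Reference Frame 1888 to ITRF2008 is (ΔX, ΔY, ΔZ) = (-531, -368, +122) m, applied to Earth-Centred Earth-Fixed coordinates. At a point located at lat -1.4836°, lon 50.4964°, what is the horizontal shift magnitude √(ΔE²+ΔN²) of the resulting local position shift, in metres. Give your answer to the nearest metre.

205 m

At φ = -1.4836°, λ = 50.4964°: sin φ = -0.025891, cos φ = 0.999665, sin λ = 0.771585, cos λ = 0.636127.
ΔE = −sin λ·ΔX + cos λ·ΔY = −(0.771585)·(-531) + (0.636127)·(-368) = 175.62 m.
ΔN = −sin φ cos λ·ΔX − sin φ sin λ·ΔY + cos φ·ΔZ = −(-0.025891)(0.636127)(-531) − (-0.025891)(0.771585)(-368) + (0.999665)(122) = 105.86 m.
Horizontal magnitude = √(ΔE² + ΔN²) = √(175.62² + 105.86²) = 205.06 m.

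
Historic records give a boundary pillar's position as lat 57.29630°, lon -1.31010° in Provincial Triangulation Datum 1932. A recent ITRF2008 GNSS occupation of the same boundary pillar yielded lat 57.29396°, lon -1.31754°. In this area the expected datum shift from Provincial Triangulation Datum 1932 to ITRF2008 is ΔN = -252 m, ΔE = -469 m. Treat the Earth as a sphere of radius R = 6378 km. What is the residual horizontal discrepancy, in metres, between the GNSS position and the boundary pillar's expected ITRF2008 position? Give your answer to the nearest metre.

Observed coordinate differences: Δφ = -0.00234°, Δλ = -0.00744°.
Converting to metres (1° lat = 111317 m, cos φ = 0.540295): observed ΔN = -260.5 m, observed ΔE = -447.5 m.
Subtracting the expected shift leaves a residual of -260.5 − (-252) = -8.5 m north and -447.5 − (-469) = 21.5 m east.
Residual distance = √((-8.5)² + 21.5²) = 23.1 m.

23 m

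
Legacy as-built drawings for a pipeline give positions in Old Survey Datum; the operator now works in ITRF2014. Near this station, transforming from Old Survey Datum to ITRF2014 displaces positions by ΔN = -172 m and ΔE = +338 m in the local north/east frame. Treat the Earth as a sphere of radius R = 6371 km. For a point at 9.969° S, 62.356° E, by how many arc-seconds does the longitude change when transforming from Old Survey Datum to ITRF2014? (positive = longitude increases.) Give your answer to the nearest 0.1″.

At latitude -9.969°, cos φ = 0.984902.
One radian of longitude at latitude φ spans R cos φ, so Δλ = ΔE / (R cos φ) = 338.0 / (6371000 × 0.984902) = 5.3866e-05 rad = 11.111″.

Δλ = 11.1″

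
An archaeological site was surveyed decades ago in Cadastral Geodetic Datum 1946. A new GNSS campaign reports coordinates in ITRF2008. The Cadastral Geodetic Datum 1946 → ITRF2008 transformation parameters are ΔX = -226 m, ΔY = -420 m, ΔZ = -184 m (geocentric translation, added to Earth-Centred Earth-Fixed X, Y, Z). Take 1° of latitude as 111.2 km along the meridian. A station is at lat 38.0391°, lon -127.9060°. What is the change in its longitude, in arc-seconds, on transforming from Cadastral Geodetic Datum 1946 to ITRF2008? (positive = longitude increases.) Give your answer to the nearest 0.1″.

sin φ = 0.616199, cos φ = 0.787590, sin λ = -0.789020, cos λ = -0.614368.
East component: ΔE = −sin λ·ΔX + cos λ·ΔY = −(-0.789020)(-226) + (-0.614368)(-420) = 79.72 m.
1° of latitude spans 111200 m; at latitude φ, 1° of longitude spans that × cos φ = 87580.1 m, so Δλ = 79.72 / 87580.1 × 3600 = 3.277″.

Δλ = 3.3″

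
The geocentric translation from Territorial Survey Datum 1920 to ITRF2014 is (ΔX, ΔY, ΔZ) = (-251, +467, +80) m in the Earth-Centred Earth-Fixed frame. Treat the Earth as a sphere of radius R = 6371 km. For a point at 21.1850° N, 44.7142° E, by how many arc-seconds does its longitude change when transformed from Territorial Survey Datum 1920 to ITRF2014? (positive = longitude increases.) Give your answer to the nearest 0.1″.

Δλ = 17.7″

sin φ = 0.361380, cos φ = 0.932418, sin λ = 0.703571, cos λ = 0.710625.
East component: ΔE = −sin λ·ΔX + cos λ·ΔY = −(0.703571)(-251) + (0.710625)(467) = 508.46 m.
1° of latitude spans πR/180 = 111195 m; at latitude φ, 1° of longitude spans that × cos φ = 103680.2 m, so Δλ = 508.46 / 103680.2 × 3600 = 17.655″.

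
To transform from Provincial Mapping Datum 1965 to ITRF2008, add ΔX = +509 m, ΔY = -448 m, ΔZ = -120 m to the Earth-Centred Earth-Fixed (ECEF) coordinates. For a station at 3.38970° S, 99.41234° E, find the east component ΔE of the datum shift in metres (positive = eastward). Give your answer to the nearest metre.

At φ = -3.38970°, λ = 99.41234°: sin φ = -0.059127, cos φ = 0.998250, sin λ = 0.986537, cos λ = -0.163538.
ΔE = −sin λ·ΔX + cos λ·ΔY = −(0.986537)·(509) + (-0.163538)·(-448) = -428.88 m.

ΔE = -429 m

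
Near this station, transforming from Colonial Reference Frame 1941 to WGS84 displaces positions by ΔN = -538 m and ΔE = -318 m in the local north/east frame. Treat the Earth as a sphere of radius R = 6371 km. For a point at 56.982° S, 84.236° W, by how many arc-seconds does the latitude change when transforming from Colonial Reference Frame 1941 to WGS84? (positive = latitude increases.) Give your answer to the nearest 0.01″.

Δφ = -17.42″

On a sphere of radius R, 1 rad of latitude = R, so Δφ = ΔN / R = -538.0 / 6371000 = -8.4445e-05 rad = -17.418″.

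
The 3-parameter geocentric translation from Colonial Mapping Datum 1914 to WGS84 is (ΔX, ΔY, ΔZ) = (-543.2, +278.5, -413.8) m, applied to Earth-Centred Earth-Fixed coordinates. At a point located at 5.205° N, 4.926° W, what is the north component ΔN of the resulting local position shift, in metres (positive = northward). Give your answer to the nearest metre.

ΔN = -361 m

The local north axis is (−sin φ cos λ, −sin φ sin λ, cos φ), giving ΔN = 49.097 + 2.170 − 412.094 = -360.83 m.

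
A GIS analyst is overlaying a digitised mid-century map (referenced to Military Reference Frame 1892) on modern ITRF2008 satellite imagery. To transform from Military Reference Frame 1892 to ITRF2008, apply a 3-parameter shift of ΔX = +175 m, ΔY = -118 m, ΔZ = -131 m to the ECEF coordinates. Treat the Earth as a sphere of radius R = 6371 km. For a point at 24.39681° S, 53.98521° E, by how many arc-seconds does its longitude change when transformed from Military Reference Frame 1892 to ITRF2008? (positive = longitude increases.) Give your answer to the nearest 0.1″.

Δλ = -7.5″

sin φ = -0.413054, cos φ = 0.910707, sin λ = 0.808865, cos λ = 0.587994.
East component: ΔE = −sin λ·ΔX + cos λ·ΔY = −(0.808865)(175) + (0.587994)(-118) = -210.93 m.
1° of latitude spans πR/180 = 111195 m; at latitude φ, 1° of longitude spans that × cos φ = 101266.0 m, so Δλ = -210.93 / 101266.0 × 3600 = -7.499″.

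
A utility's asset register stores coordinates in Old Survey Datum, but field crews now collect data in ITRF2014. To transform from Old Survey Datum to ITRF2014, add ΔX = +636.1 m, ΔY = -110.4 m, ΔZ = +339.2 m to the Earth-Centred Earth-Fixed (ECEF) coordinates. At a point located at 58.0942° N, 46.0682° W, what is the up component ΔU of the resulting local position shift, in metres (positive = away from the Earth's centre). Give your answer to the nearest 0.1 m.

ΔU = 563.2 m

The local up (radial) axis is (cos φ cos λ, cos φ sin λ, sin φ), giving ΔU = 233.252 + 42.021 + 287.953 = 563.23 m.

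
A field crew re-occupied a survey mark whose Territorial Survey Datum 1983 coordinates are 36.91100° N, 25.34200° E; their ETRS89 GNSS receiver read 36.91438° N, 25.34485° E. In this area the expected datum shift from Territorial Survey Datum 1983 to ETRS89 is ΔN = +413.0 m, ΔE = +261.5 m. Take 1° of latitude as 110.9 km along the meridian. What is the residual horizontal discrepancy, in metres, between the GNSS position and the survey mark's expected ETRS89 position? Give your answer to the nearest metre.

39 m

Observed coordinate differences: Δφ = +0.00338°, Δλ = +0.00285°.
Converting to metres (1° lat = 110900 m, cos φ = 0.799569): observed ΔN = 374.8 m, observed ΔE = 252.7 m.
Subtracting the expected shift leaves a residual of 374.8 − (413.0) = -38.2 m north and 252.7 − (261.5) = -8.8 m east.
Residual distance = √((-38.2)² + (-8.8)²) = 39.2 m.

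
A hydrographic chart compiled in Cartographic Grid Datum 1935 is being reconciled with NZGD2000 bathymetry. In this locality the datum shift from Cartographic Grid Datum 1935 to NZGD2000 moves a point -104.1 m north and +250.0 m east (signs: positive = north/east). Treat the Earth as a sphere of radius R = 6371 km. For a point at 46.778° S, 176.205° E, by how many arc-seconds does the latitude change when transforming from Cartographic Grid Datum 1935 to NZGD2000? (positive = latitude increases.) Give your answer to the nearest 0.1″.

Δφ = -3.4″

On a sphere of radius R, 1 rad of latitude = R, so Δφ = ΔN / R = -104.1 / 6371000 = -1.6340e-05 rad = -3.370″.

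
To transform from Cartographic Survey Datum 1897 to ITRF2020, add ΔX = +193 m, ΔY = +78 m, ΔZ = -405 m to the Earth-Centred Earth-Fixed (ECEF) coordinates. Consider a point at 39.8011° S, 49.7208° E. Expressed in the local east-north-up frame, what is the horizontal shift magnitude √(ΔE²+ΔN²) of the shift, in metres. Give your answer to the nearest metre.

At φ = -39.8011°, λ = 49.7208°: sin φ = -0.640124, cos φ = 0.768271, sin λ = 0.762903, cos λ = 0.646513.
ΔE = −sin λ·ΔX + cos λ·ΔY = −(0.762903)·(193) + (0.646513)·(78) = -96.81 m.
ΔN = −sin φ cos λ·ΔX − sin φ sin λ·ΔY + cos φ·ΔZ = −(-0.640124)(0.646513)(193) − (-0.640124)(0.762903)(78) + (0.768271)(-405) = -193.19 m.
Horizontal magnitude = √(ΔE² + ΔN²) = √((-96.81)² + (-193.19)²) = 216.09 m.

216 m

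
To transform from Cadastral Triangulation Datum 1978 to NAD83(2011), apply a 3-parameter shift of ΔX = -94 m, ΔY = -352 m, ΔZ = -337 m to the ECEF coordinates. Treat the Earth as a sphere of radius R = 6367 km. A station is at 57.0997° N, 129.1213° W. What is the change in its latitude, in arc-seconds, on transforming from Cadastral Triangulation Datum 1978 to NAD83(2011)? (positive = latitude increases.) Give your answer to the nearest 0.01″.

Δφ = -14.97″

sin φ = 0.839617, cos φ = 0.543179, sin λ = -0.775812, cos λ = -0.630964.
North component: ΔN = −sin φ cos λ·ΔX − sin φ sin λ·ΔY + cos φ·ΔZ = −(0.839617)(-0.630964)(-94) − (0.839617)(-0.775812)(-352) + (0.543179)(-337) = -462.14 m.
1° of latitude spans πR/180 = 111125 m, so Δφ = -462.14 / 111125 × 3600 = -14.971″.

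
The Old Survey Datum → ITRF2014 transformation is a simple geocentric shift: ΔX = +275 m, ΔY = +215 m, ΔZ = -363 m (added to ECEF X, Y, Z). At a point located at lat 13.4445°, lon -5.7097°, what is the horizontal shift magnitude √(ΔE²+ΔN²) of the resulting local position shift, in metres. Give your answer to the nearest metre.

477 m

The local east axis at (φ, λ) is (−sin λ, cos λ, 0), so ΔE = −sin(-5.7097°)·275 + cos(-5.7097°)·215 = 241.29 m.
The local north axis is (−sin φ cos λ, −sin φ sin λ, cos φ), giving ΔN = -63.621 + 4.973 − 353.052 = -411.70 m.
Horizontal magnitude = √(ΔE² + ΔN²) = √(241.29² + (-411.70)²) = 477.20 m.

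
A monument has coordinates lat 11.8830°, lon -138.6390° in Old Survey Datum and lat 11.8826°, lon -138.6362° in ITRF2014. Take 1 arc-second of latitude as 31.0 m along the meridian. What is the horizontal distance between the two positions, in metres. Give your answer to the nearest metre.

Δφ = 11.8826° − 11.8830° = -0.0004°; Δλ = -138.6362° − -138.6390° = +0.0028°.
1° of latitude = 3600 × 31.00 = 111600 m.
ΔN = Δφ × 111600 = -44.6 m; ΔE = Δλ × 111600 × cos(11.8830°) = +0.0028 × 111600 × 0.978570 = 305.8 m.
Distance = √(ΔE² + ΔN²) = √(305.8² + (-44.6)²) = 309.0 m.

309 m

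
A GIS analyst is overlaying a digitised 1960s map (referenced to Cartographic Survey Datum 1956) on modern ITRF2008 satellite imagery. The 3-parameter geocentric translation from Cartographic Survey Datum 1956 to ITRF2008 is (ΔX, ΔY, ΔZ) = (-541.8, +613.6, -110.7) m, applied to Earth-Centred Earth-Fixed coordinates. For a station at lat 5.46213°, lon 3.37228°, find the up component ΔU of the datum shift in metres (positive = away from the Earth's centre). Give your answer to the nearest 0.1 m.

ΔU = -513.0 m

The local up (radial) axis is (cos φ cos λ, cos φ sin λ, sin φ), giving ΔU = -538.406 + 35.930 − 10.537 = -513.01 m.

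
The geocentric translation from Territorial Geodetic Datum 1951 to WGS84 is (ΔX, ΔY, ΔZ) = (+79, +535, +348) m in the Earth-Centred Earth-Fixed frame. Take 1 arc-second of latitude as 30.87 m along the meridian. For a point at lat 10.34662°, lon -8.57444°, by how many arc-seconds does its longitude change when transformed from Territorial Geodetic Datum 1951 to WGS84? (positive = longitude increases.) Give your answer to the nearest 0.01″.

sin φ = 0.179603, cos φ = 0.983739, sin λ = -0.149094, cos λ = 0.988823.
East component: ΔE = −sin λ·ΔX + cos λ·ΔY = −(-0.149094)(79) + (0.988823)(535) = 540.80 m.
1° of latitude spans 3600 × 30.87 = 111132 m; at latitude φ, 1° of longitude spans that × cos φ = 109324.9 m, so Δλ = 540.80 / 109324.9 × 3600 = 17.808″.

Δλ = 17.81″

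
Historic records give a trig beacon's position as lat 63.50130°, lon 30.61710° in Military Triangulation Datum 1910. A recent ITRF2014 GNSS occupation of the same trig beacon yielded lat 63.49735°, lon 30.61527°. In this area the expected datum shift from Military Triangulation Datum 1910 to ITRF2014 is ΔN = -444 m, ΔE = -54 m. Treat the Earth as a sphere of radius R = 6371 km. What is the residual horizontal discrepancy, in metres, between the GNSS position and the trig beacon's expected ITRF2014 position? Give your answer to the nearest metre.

37 m

Observed coordinate differences: Δφ = -0.00395°, Δλ = -0.00183°.
Converting to metres (1° lat = 111195 m, cos φ = 0.446178): observed ΔN = -439.2 m, observed ΔE = -90.8 m.
Subtracting the expected shift leaves a residual of -439.2 − (-444) = 4.8 m north and -90.8 − (-54) = -36.8 m east.
Residual distance = √(4.8² + (-36.8)²) = 37.1 m.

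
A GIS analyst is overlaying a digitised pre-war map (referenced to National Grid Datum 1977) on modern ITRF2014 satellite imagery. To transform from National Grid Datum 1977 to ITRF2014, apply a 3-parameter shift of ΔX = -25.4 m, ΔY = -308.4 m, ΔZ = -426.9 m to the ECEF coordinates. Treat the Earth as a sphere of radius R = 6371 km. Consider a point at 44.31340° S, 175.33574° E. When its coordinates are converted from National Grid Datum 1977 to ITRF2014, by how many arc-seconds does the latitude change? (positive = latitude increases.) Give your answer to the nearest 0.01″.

Δφ = -9.88″

sin φ = -0.698583, cos φ = 0.715529, sin λ = 0.081317, cos λ = -0.996688.
North component: ΔN = −sin φ cos λ·ΔX − sin φ sin λ·ΔY + cos φ·ΔZ = −(-0.698583)(-0.996688)(-25.4) − (-0.698583)(0.081317)(-308.4) + (0.715529)(-426.9) = -305.29 m.
1° of latitude spans πR/180 = 111195 m, so Δφ = -305.29 / 111195 × 3600 = -9.884″.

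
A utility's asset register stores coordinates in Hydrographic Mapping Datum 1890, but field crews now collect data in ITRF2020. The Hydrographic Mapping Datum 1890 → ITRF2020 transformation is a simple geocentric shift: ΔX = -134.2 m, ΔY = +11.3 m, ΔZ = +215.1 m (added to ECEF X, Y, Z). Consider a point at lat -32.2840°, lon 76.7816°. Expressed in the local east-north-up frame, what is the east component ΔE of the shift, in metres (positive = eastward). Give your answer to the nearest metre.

At φ = -32.2840°, λ = 76.7816°: sin φ = -0.534116, cos φ = 0.845411, sin λ = 0.973506, cos λ = 0.228664.
ΔE = −sin λ·ΔX + cos λ·ΔY = −(0.973506)·(-134.2) + (0.228664)·(11.3) = 133.23 m.

ΔE = 133 m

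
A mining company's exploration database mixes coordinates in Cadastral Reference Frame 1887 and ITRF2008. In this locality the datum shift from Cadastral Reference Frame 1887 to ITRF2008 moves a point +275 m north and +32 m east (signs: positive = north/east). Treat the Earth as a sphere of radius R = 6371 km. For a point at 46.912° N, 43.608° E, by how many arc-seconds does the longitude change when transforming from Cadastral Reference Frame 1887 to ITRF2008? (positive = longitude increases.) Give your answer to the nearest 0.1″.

At latitude 46.912°, cos φ = 0.683121.
One radian of longitude at latitude φ spans R cos φ, so Δλ = ΔE / (R cos φ) = 32.0 / (6371000 × 0.683121) = 7.3527e-06 rad = 1.517″.

Δλ = 1.5″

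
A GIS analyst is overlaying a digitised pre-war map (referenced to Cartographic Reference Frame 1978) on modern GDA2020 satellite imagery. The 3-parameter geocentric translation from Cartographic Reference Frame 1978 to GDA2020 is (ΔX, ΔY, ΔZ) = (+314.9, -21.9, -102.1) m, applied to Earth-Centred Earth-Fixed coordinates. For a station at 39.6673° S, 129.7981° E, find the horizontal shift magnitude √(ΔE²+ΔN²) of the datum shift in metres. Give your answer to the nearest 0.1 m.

315.4 m

At φ = -39.6673°, λ = 129.7981°: sin φ = -0.638329, cos φ = 0.769764, sin λ = 0.768305, cos λ = -0.640084.
ΔE = −sin λ·ΔX + cos λ·ΔY = −(0.768305)·(314.9) + (-0.640084)·(-21.9) = -227.92 m.
ΔN = −sin φ cos λ·ΔX − sin φ sin λ·ΔY + cos φ·ΔZ = −(-0.638329)(-0.640084)(314.9) − (-0.638329)(0.768305)(-21.9) + (0.769764)(-102.1) = -218.00 m.
Horizontal magnitude = √(ΔE² + ΔN²) = √((-227.92)² + (-218.00)²) = 315.39 m.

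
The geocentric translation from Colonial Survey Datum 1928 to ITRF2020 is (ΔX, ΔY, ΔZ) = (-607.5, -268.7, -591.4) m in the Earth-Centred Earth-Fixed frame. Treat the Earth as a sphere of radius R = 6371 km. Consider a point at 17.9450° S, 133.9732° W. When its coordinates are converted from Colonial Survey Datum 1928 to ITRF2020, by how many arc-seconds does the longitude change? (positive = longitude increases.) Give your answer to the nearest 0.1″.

Δλ = -8.5″

sin φ = -0.308104, cos φ = 0.951353, sin λ = -0.719665, cos λ = -0.694322.
East component: ΔE = −sin λ·ΔX + cos λ·ΔY = −(-0.719665)(-607.5) + (-0.694322)(-268.7) = -250.63 m.
1° of latitude spans πR/180 = 111195 m; at latitude φ, 1° of longitude spans that × cos φ = 105785.6 m, so Δλ = -250.63 / 105785.6 × 3600 = -8.529″.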